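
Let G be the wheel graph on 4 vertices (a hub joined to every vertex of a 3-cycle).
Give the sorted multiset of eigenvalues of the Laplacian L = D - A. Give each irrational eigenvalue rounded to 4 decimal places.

[0, 4, 4, 4]

The graph has 4 vertices and degree multiset [3, 3, 3, 3]; D is the diagonal matrix of degrees and L = D - A. Diagonalising L (or applying a numerical eigensolver to the 4x4 matrix) gives the spectrum above. There is one zero in the spectrum, matching the 1 component.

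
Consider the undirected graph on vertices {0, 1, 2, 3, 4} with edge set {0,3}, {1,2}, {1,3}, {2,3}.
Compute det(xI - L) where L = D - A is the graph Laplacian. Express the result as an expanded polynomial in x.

With the vertex order [0, 1, 2, 3, 4], the degrees are [1, 2, 2, 3, 0], giving D = diag(1, 2, 2, 3, 0) and L = D - A. The eigenvalues of L are [0, 0, 1, 3, 4]; the characteristic polynomial is the product of (x - lambda_i), which multiplies out to x^5 - 8x^4 + 19x^3 - 12x^2. The constant term is 0 because L is singular (the all-ones vector lies in its kernel). The largest eigenvalue, 4, is at most the vertex count 5.

x^5 - 8x^4 + 19x^3 - 12x^2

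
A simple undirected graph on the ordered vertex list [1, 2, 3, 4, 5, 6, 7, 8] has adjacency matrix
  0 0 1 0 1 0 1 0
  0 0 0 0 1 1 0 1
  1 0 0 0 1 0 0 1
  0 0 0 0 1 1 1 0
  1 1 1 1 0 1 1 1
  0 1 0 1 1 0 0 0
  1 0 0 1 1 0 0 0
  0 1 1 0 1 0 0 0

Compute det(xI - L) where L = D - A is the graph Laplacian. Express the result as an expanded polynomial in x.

With the vertex order [1, 2, 3, 4, 5, 6, 7, 8], the degrees are [3, 3, 3, 3, 7, 3, 3, 3], giving D = diag(3, 3, 3, 3, 7, 3, 3, 3) and L = D - A. L has integer entries, so p(x) = det(xI - L) has integer coefficients. Expanding the determinant yields x^8 - 28x^7 + 322x^6 - 1974x^5 + 6965x^4 - 14126x^3 + 15225x^2 - 6728x. Since p(0) = det(-L) = 0, x divides p(x). The eigenvalues sum to 28, which equals trace(L) = 2|E|. By the matrix-tree theorem the graph has (1/8) * product of the nonzero eigenvalues = 841 spanning trees.

x^8 - 28x^7 + 322x^6 - 1974x^5 + 6965x^4 - 14126x^3 + 15225x^2 - 6728x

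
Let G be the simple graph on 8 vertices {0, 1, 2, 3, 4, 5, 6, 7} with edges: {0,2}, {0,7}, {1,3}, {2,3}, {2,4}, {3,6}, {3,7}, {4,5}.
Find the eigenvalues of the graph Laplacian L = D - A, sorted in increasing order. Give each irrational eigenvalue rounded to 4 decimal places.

[0, 0.3479, 0.8495, 1, 2, 2.7627, 3.6076, 5.4323]

Reading degrees in the order [0, 1, 2, 3, 4, 5, 6, 7] gives [2, 1, 3, 4, 2, 1, 1, 2]; set D = diag(2, 1, 3, 4, 2, 1, 1, 2) and form L = D - A. Diagonalising L (or applying a numerical eigensolver to the 8x8 matrix) gives the spectrum above. The single zero eigenvalue shows the graph is connected. The largest eigenvalue, 5.4323, is at most the vertex count 8.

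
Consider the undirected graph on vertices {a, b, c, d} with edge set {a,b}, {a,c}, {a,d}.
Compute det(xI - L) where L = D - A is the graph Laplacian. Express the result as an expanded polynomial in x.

x^4 - 6x^3 + 9x^2 - 4x

Reading degrees in the order [a, b, c, d] gives [3, 1, 1, 1]; set D = diag(3, 1, 1, 1) and form L = D - A. The eigenvalues of L are [0, 1, 1, 4]; the characteristic polynomial is the product of (x - lambda_i), which multiplies out to x^4 - 6x^3 + 9x^2 - 4x. The constant term is 0 because L is singular (the all-ones vector lies in its kernel). By the matrix-tree theorem the graph has (1/4) * product of the nonzero eigenvalues = 1 spanning tree.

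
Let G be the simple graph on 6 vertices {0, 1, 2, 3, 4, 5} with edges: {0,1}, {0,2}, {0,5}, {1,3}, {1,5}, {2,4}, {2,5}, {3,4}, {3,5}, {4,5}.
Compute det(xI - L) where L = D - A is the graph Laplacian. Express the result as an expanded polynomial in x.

x^6 - 20x^5 + 155x^4 - 580x^3 + 1045x^2 - 726x

Reading degrees in the order [0, 1, 2, 3, 4, 5] gives [3, 3, 3, 3, 3, 5]; set D = diag(3, 3, 3, 3, 3, 5) and form L = D - A. Computing det(xI - L) by cofactor expansion (or equivalently via sum-over-permutations) gives x^6 - 20x^5 + 155x^4 - 580x^3 + 1045x^2 - 726x. The constant term is 0 because L is singular (the all-ones vector lies in its kernel). By the matrix-tree theorem the graph has (1/6) * product of the nonzero eigenvalues = 121 spanning trees. The eigenvalues sum to 20, which equals trace(L) = 2|E|.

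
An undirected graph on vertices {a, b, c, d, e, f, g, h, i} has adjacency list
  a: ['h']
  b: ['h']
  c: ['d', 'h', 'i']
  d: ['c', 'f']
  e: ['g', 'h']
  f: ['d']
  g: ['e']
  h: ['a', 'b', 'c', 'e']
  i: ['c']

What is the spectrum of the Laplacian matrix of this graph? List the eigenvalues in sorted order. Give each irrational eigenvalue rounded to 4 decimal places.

[0, 0.2427, 0.5371, 0.6893, 1, 2.1297, 2.4166, 3.6434, 5.3411]

With the vertex order [a, b, c, d, e, f, g, h, i], the degrees are [1, 1, 3, 2, 2, 1, 1, 4, 1], giving D = diag(1, 1, 3, 2, 2, 1, 1, 4, 1) and L = D - A. L is symmetric positive semidefinite, so every eigenvalue is real and nonnegative. The largest eigenvalue, 5.3411, is at most the vertex count 9.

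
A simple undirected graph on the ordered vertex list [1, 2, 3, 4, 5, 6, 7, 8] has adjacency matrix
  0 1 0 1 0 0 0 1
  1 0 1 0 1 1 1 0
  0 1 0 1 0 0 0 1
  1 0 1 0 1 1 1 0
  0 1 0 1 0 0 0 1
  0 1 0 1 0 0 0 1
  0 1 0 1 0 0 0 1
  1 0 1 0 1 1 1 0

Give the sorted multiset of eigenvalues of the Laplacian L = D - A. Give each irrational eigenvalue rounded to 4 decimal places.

With the vertex order [1, 2, 3, 4, 5, 6, 7, 8], the degrees are [3, 5, 3, 5, 3, 3, 3, 5], giving D = diag(3, 5, 3, 5, 3, 3, 3, 5) and L = D - A. The multiplicity of 0 as a Laplacian eigenvalue equals the number of connected components. The largest eigenvalue, 8, is at most the vertex count 8.

[0, 3, 3, 3, 3, 5, 5, 8]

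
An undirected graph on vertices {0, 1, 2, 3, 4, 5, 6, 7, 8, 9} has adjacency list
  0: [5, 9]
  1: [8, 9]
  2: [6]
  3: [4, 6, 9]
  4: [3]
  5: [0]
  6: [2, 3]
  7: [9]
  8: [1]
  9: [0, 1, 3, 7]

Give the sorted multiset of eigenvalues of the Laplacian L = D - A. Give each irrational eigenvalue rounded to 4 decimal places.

With the vertex order [0, 1, 2, 3, 4, 5, 6, 7, 8, 9], the degrees are [2, 2, 1, 3, 1, 1, 2, 1, 1, 4], giving D = diag(2, 2, 1, 3, 1, 1, 2, 1, 1, 4) and L = D - A. Diagonalising L (or applying a numerical eigensolver to the 10x10 matrix) gives the spectrum above. The largest eigenvalue, 5.3975, is at most the vertex count 10.

[0, 0.2263, 0.3820, 0.6274, 0.7726, 2, 2.2925, 2.6180, 3.6837, 5.3975]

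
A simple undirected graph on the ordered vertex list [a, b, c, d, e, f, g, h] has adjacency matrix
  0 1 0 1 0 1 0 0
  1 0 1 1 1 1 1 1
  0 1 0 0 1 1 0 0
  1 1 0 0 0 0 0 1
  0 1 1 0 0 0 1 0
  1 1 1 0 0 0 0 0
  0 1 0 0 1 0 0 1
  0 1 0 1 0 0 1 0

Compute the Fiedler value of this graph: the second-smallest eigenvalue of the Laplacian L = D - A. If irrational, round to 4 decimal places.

1.7530

With the vertex order [a, b, c, d, e, f, g, h], the degrees are [3, 7, 3, 3, 3, 3, 3, 3], giving D = diag(3, 7, 3, 3, 3, 3, 3, 3) and L = D - A. The sorted Laplacian eigenvalues are [0, 1.7530, 1.7530, 3.4450, 3.4450, 4.8019, 4.8019, 8]; the algebraic connectivity is the second entry, 1.7530. By the matrix-tree theorem the graph has (1/8) * product of the nonzero eigenvalues = 841 spanning trees. There is one zero in the spectrum, matching the 1 component.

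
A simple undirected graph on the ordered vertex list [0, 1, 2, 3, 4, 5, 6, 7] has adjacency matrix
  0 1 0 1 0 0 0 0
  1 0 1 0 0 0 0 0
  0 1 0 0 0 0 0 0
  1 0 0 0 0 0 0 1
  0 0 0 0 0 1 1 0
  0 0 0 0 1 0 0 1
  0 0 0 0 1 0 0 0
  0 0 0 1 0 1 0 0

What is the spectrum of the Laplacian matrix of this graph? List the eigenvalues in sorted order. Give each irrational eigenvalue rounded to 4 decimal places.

Reading degrees in the order [0, 1, 2, 3, 4, 5, 6, 7] gives [2, 2, 1, 2, 2, 2, 1, 2]; set D = diag(2, 2, 1, 2, 2, 2, 1, 2) and form L = D - A. Diagonalising L (or applying a numerical eigensolver to the 8x8 matrix) gives the spectrum above. By the matrix-tree theorem the graph has (1/8) * product of the nonzero eigenvalues = 1 spanning tree.

[0, 0.1522, 0.5858, 1.2346, 2, 2.7654, 3.4142, 3.8478]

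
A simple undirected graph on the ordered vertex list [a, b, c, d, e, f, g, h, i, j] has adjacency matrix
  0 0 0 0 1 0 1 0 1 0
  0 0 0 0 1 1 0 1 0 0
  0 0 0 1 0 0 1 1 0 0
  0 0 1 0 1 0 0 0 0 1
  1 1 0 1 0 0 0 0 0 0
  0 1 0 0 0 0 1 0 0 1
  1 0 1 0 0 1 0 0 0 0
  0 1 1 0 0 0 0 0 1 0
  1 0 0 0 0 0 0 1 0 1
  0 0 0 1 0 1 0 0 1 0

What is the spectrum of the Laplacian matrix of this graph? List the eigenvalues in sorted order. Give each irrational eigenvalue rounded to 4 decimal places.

[0, 2, 2, 2, 2, 2, 5, 5, 5, 5]

Reading degrees in the order [a, b, c, d, e, f, g, h, i, j] gives [3, 3, 3, 3, 3, 3, 3, 3, 3, 3]; set D = diag(3, 3, 3, 3, 3, 3, 3, 3, 3, 3) and form L = D - A. Diagonalising L (or applying a numerical eigensolver to the 10x10 matrix) gives the spectrum above. The single zero eigenvalue shows the graph is connected. There is one zero in the spectrum, matching the 1 component.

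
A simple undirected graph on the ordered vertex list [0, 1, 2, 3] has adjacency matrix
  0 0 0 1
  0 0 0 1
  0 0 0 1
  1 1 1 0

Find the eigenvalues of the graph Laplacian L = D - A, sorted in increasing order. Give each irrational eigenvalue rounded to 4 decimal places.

[0, 1, 1, 4]

Each diagonal entry of L is the vertex degree and each off-diagonal entry is -1 where an edge is present, 0 otherwise; in the order [0, 1, 2, 3] the diagonal is [1, 1, 1, 3]. L is symmetric positive semidefinite, so every eigenvalue is real and nonnegative.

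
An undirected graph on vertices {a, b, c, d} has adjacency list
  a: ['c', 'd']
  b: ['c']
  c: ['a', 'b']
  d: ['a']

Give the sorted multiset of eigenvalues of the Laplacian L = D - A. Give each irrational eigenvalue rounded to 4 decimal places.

Each diagonal entry of L is the vertex degree and each off-diagonal entry is -1 where an edge is present, 0 otherwise; in the order [a, b, c, d] the diagonal is [2, 1, 2, 1]. Since every row of L sums to 0, the all-ones vector is in the kernel and 0 is an eigenvalue. The eigenvalues sum to 6, which equals trace(L) = 2|E|. By the matrix-tree theorem the graph has (1/4) * product of the nonzero eigenvalues = 1 spanning tree.

[0, 0.5858, 2, 3.4142]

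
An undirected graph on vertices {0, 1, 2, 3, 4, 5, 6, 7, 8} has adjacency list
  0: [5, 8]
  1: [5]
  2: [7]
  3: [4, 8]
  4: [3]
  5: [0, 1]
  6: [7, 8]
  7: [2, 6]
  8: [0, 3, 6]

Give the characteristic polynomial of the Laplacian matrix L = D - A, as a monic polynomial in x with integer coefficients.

x^9 - 16x^8 + 104x^7 - 354x^6 + 677x^5 - 724x^4 + 405x^3 - 102x^2 + 9x

Each diagonal entry of L is the vertex degree and each off-diagonal entry is -1 where an edge is present, 0 otherwise; in the order [0, 1, 2, 3, 4, 5, 6, 7, 8] the diagonal is [2, 1, 1, 2, 1, 2, 2, 2, 3]. L has integer entries, so p(x) = det(xI - L) has integer coefficients. Expanding the determinant yields x^9 - 16x^8 + 104x^7 - 354x^6 + 677x^5 - 724x^4 + 405x^3 - 102x^2 + 9x. Since p(0) = det(-L) = 0, x divides p(x). The eigenvalues sum to 16, which equals trace(L) = 2|E|.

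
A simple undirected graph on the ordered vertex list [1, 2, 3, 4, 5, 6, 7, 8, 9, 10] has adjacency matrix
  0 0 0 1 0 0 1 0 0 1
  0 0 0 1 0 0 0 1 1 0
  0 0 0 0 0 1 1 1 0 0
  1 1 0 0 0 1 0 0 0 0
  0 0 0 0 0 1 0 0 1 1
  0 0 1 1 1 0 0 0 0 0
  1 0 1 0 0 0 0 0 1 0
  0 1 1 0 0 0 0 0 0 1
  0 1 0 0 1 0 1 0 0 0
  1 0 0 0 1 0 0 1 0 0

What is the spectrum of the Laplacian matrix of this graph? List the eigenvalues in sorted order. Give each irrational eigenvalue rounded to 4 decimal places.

[0, 2, 2, 2, 2, 2, 5, 5, 5, 5]

Each diagonal entry of L is the vertex degree and each off-diagonal entry is -1 where an edge is present, 0 otherwise; in the order [1, 2, 3, 4, 5, 6, 7, 8, 9, 10] the diagonal is [3, 3, 3, 3, 3, 3, 3, 3, 3, 3]. Since every row of L sums to 0, the all-ones vector is in the kernel and 0 is an eigenvalue. The single zero eigenvalue shows the graph is connected. There is one zero in the spectrum, matching the 1 component. By the matrix-tree theorem the graph has (1/10) * product of the nonzero eigenvalues = 2000 spanning trees.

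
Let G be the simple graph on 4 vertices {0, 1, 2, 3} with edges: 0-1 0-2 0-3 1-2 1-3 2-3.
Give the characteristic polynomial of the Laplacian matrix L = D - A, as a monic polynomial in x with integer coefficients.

x^4 - 12x^3 + 48x^2 - 64x

Each diagonal entry of L is the vertex degree and each off-diagonal entry is -1 where an edge is present, 0 otherwise; in the order [0, 1, 2, 3] the diagonal is [3, 3, 3, 3]. The eigenvalues of L are [0, 4, 4, 4]; the characteristic polynomial is the product of (x - lambda_i), which multiplies out to x^4 - 12x^3 + 48x^2 - 64x. The constant term is 0 because L is singular (the all-ones vector lies in its kernel). By the matrix-tree theorem the graph has (1/4) * product of the nonzero eigenvalues = 16 spanning trees.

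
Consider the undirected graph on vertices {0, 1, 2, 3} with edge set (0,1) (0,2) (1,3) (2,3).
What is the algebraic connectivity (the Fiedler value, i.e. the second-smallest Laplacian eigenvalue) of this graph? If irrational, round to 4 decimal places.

2

Reading degrees in the order [0, 1, 2, 3] gives [2, 2, 2, 2]; set D = diag(2, 2, 2, 2) and form L = D - A. The smallest Laplacian eigenvalue is always 0. The next one, lambda_2 = 2, measures how hard the graph is to disconnect: larger values mean better connectivity. The eigenvalues sum to 8, which equals trace(L) = 2|E|.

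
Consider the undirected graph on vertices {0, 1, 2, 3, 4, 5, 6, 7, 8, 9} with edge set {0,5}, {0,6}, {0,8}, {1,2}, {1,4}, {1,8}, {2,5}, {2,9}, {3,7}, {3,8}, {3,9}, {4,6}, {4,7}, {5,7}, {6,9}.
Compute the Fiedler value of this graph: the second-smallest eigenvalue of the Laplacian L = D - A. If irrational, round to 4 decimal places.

Each diagonal entry of L is the vertex degree and each off-diagonal entry is -1 where an edge is present, 0 otherwise; in the order [0, 1, 2, 3, 4, 5, 6, 7, 8, 9] the diagonal is [3, 3, 3, 3, 3, 3, 3, 3, 3, 3]. The sorted Laplacian eigenvalues are [0, 2, 2, 2, 2, 2, 5, 5, 5, 5]; the algebraic connectivity is the second entry, 2. The largest eigenvalue, 5, is at most the vertex count 10.

2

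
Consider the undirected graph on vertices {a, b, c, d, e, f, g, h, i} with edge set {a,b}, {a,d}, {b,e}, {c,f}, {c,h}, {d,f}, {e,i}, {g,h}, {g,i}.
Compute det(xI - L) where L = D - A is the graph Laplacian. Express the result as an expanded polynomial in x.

Each diagonal entry of L is the vertex degree and each off-diagonal entry is -1 where an edge is present, 0 otherwise; in the order [a, b, c, d, e, f, g, h, i] the diagonal is [2, 2, 2, 2, 2, 2, 2, 2, 2]. Computing det(xI - L) by cofactor expansion (or equivalently via sum-over-permutations) gives x^9 - 18x^8 + 135x^7 - 546x^6 + 1287x^5 - 1782x^4 + 1386x^3 - 540x^2 + 81x. The constant term is 0 because L is singular (the all-ones vector lies in its kernel). The eigenvalues sum to 18, which equals trace(L) = 2|E|.

x^9 - 18x^8 + 135x^7 - 546x^6 + 1287x^5 - 1782x^4 + 1386x^3 - 540x^2 + 81x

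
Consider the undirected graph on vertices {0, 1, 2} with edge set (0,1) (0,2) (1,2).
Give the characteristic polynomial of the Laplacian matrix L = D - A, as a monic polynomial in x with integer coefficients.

x^3 - 6x^2 + 9x

With the vertex order [0, 1, 2], the degrees are [2, 2, 2], giving D = diag(2, 2, 2) and L = D - A. L has integer entries, so p(x) = det(xI - L) has integer coefficients. Expanding the determinant yields x^3 - 6x^2 + 9x. Since p(0) = det(-L) = 0, x divides p(x).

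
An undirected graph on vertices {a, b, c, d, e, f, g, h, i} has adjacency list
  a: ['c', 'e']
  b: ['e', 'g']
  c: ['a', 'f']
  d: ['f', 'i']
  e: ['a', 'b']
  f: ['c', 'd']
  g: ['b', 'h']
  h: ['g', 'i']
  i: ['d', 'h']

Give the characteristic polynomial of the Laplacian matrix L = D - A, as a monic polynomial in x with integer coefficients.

x^9 - 18x^8 + 135x^7 - 546x^6 + 1287x^5 - 1782x^4 + 1386x^3 - 540x^2 + 81x

With the vertex order [a, b, c, d, e, f, g, h, i], the degrees are [2, 2, 2, 2, 2, 2, 2, 2, 2], giving D = diag(2, 2, 2, 2, 2, 2, 2, 2, 2) and L = D - A. L has integer entries, so p(x) = det(xI - L) has integer coefficients. Expanding the determinant yields x^9 - 18x^8 + 135x^7 - 546x^6 + 1287x^5 - 1782x^4 + 1386x^3 - 540x^2 + 81x. Since p(0) = det(-L) = 0, x divides p(x). There is one zero in the spectrum, matching the 1 component. The eigenvalues sum to 18, which equals trace(L) = 2|E|.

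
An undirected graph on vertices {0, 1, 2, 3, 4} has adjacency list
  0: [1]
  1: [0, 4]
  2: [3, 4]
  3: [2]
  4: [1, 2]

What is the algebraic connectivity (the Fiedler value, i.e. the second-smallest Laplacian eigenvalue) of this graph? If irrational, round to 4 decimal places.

0.3820

Reading degrees in the order [0, 1, 2, 3, 4] gives [1, 2, 2, 1, 2]; set D = diag(1, 2, 2, 1, 2) and form L = D - A. The smallest Laplacian eigenvalue is always 0. The next one, lambda_2 = 0.3820, measures how hard the graph is to disconnect: larger values mean better connectivity. There is one zero in the spectrum, matching the 1 component.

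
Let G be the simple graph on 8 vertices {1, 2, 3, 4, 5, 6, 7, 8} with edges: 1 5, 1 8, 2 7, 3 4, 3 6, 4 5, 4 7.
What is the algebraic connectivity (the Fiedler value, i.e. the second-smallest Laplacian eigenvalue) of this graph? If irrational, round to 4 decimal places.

With the vertex order [1, 2, 3, 4, 5, 6, 7, 8], the degrees are [2, 1, 2, 3, 2, 1, 2, 1], giving D = diag(2, 1, 2, 3, 2, 1, 2, 1) and L = D - A. The sorted Laplacian eigenvalues are [0, 0.2434, 0.3820, 1.1798, 2, 2.6180, 3.1386, 4.4383]; the algebraic connectivity is the second entry, 0.2434. The largest eigenvalue, 4.4383, is at most the vertex count 8.

0.2434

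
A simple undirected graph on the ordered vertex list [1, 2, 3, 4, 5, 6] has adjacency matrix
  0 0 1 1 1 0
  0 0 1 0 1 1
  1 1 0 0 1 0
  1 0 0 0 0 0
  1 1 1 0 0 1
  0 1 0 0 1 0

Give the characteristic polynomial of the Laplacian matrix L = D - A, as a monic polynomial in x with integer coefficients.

Each diagonal entry of L is the vertex degree and each off-diagonal entry is -1 where an edge is present, 0 otherwise; in the order [1, 2, 3, 4, 5, 6] the diagonal is [3, 3, 3, 1, 4, 2]. L has integer entries, so p(x) = det(xI - L) has integer coefficients. Expanding the determinant yields x^6 - 16x^5 + 96x^4 - 264x^3 + 320x^2 - 126x. The constant term is 0 because L is singular (the all-ones vector lies in its kernel). There is one zero in the spectrum, matching the 1 component. The largest eigenvalue, 5.1183, is at most the vertex count 6.

x^6 - 16x^5 + 96x^4 - 264x^3 + 320x^2 - 126x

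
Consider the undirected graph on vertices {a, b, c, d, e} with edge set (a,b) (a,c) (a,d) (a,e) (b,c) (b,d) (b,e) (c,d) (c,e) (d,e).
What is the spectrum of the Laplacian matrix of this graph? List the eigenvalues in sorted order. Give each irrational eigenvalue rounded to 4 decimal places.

With the vertex order [a, b, c, d, e], the degrees are [4, 4, 4, 4, 4], giving D = diag(4, 4, 4, 4, 4) and L = D - A. The multiplicity of 0 as a Laplacian eigenvalue equals the number of connected components. There is one zero in the spectrum, matching the 1 component. The largest eigenvalue, 5, is at most the vertex count 5.

[0, 5, 5, 5, 5]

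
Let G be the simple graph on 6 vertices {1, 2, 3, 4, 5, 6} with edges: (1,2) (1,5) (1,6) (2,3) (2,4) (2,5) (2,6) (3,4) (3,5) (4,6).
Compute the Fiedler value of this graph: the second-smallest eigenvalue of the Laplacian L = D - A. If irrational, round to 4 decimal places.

2.3820

With the vertex order [1, 2, 3, 4, 5, 6], the degrees are [3, 5, 3, 3, 3, 3], giving D = diag(3, 5, 3, 3, 3, 3) and L = D - A. Computing the eigenvalues of L and sorting gives [0, 2.3820, 2.3820, 4.6180, 4.6180, 6]. The Fiedler value lambda_2 = 2.3820 is strictly positive, so the graph is connected. By the matrix-tree theorem the graph has (1/6) * product of the nonzero eigenvalues = 121 spanning trees. There is one zero in the spectrum, matching the 1 component.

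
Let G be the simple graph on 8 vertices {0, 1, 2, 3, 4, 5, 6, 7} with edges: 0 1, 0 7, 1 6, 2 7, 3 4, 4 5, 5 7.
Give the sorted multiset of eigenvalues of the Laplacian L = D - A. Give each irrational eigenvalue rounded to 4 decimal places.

[0, 0.1981, 0.4915, 1.3204, 1.5550, 2.8258, 3.2470, 4.3623]

Each diagonal entry of L is the vertex degree and each off-diagonal entry is -1 where an edge is present, 0 otherwise; in the order [0, 1, 2, 3, 4, 5, 6, 7] the diagonal is [2, 2, 1, 1, 2, 2, 1, 3]. Since every row of L sums to 0, the all-ones vector is in the kernel and 0 is an eigenvalue. The single zero eigenvalue shows the graph is connected. The eigenvalues sum to 14, which equals trace(L) = 2|E|. There is one zero in the spectrum, matching the 1 component.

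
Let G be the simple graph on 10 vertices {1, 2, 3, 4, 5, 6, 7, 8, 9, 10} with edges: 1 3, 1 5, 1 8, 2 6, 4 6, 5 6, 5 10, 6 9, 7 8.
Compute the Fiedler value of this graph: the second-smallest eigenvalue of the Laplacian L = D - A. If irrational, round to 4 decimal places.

0.1881

Reading degrees in the order [1, 2, 3, 4, 5, 6, 7, 8, 9, 10] gives [3, 1, 1, 1, 3, 4, 1, 2, 1, 1]; set D = diag(3, 1, 1, 1, 3, 4, 1, 2, 1, 1) and form L = D - A. The sorted Laplacian eigenvalues are [0, 0.1881, 0.5415, 0.7203, 1, 1, 2.0898, 2.8800, 4.2424, 5.3379]; the algebraic connectivity is the second entry, 0.1881. The eigenvalues sum to 18, which equals trace(L) = 2|E|.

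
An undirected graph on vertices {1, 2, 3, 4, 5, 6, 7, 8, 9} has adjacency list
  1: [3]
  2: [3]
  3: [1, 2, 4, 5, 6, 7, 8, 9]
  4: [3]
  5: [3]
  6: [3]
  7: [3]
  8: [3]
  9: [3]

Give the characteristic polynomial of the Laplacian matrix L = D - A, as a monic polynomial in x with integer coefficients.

x^9 - 16x^8 + 84x^7 - 224x^6 + 350x^5 - 336x^4 + 196x^3 - 64x^2 + 9x

Each diagonal entry of L is the vertex degree and each off-diagonal entry is -1 where an edge is present, 0 otherwise; in the order [1, 2, 3, 4, 5, 6, 7, 8, 9] the diagonal is [1, 1, 8, 1, 1, 1, 1, 1, 1]. The eigenvalues of L are [0, 1, 1, 1, 1, 1, 1, 1, 9]; the characteristic polynomial is the product of (x - lambda_i), which multiplies out to x^9 - 16x^8 + 84x^7 - 224x^6 + 350x^5 - 336x^4 + 196x^3 - 64x^2 + 9x. The constant term is 0 because L is singular (the all-ones vector lies in its kernel). The largest eigenvalue, 9, is at most the vertex count 9.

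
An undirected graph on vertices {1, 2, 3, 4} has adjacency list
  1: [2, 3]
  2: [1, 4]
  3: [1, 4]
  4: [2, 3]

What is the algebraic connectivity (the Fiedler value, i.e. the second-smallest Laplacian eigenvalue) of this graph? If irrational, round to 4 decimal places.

Each diagonal entry of L is the vertex degree and each off-diagonal entry is -1 where an edge is present, 0 otherwise; in the order [1, 2, 3, 4] the diagonal is [2, 2, 2, 2]. The sorted Laplacian eigenvalues are [0, 2, 2, 4]; the algebraic connectivity is the second entry, 2. The eigenvalues sum to 8, which equals trace(L) = 2|E|. The largest eigenvalue, 4, is at most the vertex count 4.

2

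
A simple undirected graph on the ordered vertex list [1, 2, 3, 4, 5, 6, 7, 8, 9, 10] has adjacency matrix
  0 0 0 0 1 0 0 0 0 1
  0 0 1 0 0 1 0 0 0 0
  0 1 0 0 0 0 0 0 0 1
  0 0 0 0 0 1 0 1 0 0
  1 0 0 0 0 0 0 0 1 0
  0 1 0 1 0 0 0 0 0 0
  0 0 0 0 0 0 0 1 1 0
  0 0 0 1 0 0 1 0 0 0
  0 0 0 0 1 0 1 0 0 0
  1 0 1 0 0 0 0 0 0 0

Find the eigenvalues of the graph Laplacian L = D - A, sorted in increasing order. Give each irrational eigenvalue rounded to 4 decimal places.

Reading degrees in the order [1, 2, 3, 4, 5, 6, 7, 8, 9, 10] gives [2, 2, 2, 2, 2, 2, 2, 2, 2, 2]; set D = diag(2, 2, 2, 2, 2, 2, 2, 2, 2, 2) and form L = D - A. Diagonalising L (or applying a numerical eigensolver to the 10x10 matrix) gives the spectrum above. There is one zero in the spectrum, matching the 1 component. The largest eigenvalue, 4, is at most the vertex count 10.

[0, 0.3820, 0.3820, 1.3820, 1.3820, 2.6180, 2.6180, 3.6180, 3.6180, 4]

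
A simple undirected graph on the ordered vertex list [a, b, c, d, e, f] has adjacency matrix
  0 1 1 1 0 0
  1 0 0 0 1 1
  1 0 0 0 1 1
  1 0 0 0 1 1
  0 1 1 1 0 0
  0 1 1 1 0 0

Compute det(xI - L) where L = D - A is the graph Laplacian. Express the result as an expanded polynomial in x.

x^6 - 18x^5 + 126x^4 - 432x^3 + 729x^2 - 486x

Each diagonal entry of L is the vertex degree and each off-diagonal entry is -1 where an edge is present, 0 otherwise; in the order [a, b, c, d, e, f] the diagonal is [3, 3, 3, 3, 3, 3]. Computing det(xI - L) by cofactor expansion (or equivalently via sum-over-permutations) gives x^6 - 18x^5 + 126x^4 - 432x^3 + 729x^2 - 486x. The constant term is 0 because L is singular (the all-ones vector lies in its kernel). There is one zero in the spectrum, matching the 1 component.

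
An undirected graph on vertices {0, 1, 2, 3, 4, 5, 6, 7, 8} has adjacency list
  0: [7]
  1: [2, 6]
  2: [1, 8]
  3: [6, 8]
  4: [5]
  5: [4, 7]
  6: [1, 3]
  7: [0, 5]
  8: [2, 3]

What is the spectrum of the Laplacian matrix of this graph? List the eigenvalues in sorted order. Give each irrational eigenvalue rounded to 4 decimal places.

[0, 0, 0.5858, 1.3820, 1.3820, 2, 3.4142, 3.6180, 3.6180]

Reading degrees in the order [0, 1, 2, 3, 4, 5, 6, 7, 8] gives [1, 2, 2, 2, 1, 2, 2, 2, 2]; set D = diag(1, 2, 2, 2, 1, 2, 2, 2, 2) and form L = D - A. The multiplicity of 0 as a Laplacian eigenvalue equals the number of connected components. The 2 zero eigenvalues correspond to the 2 connected components. The eigenvalues sum to 16, which equals trace(L) = 2|E|.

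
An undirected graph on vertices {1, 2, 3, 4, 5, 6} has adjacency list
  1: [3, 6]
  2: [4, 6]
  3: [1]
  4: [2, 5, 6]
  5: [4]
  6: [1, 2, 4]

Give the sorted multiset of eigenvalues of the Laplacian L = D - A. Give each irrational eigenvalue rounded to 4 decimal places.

With the vertex order [1, 2, 3, 4, 5, 6], the degrees are [2, 2, 1, 3, 1, 3], giving D = diag(2, 2, 1, 3, 1, 3) and L = D - A. The multiplicity of 0 as a Laplacian eigenvalue equals the number of connected components. There is one zero in the spectrum, matching the 1 component.

[0, 0.4131, 1.1369, 2.3595, 3.6977, 4.3928]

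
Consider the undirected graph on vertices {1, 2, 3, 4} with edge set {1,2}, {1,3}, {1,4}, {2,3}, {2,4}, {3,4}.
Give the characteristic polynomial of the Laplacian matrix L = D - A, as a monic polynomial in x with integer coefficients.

x^4 - 12x^3 + 48x^2 - 64x

Reading degrees in the order [1, 2, 3, 4] gives [3, 3, 3, 3]; set D = diag(3, 3, 3, 3) and form L = D - A. Computing det(xI - L) by cofactor expansion (or equivalently via sum-over-permutations) gives x^4 - 12x^3 + 48x^2 - 64x. The coefficient of x^3 equals -trace(L) = -12, matching the sum of degrees. The largest eigenvalue, 4, is at most the vertex count 4.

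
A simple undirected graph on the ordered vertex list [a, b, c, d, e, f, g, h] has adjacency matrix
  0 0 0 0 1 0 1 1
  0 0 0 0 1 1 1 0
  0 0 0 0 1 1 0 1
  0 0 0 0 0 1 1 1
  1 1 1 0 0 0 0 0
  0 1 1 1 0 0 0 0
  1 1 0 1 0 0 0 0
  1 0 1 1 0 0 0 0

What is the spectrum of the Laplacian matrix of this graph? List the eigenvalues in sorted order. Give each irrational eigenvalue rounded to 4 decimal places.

[0, 2, 2, 2, 4, 4, 4, 6]

Reading degrees in the order [a, b, c, d, e, f, g, h] gives [3, 3, 3, 3, 3, 3, 3, 3]; set D = diag(3, 3, 3, 3, 3, 3, 3, 3) and form L = D - A. L is symmetric positive semidefinite, so every eigenvalue is real and nonnegative. The single zero eigenvalue shows the graph is connected.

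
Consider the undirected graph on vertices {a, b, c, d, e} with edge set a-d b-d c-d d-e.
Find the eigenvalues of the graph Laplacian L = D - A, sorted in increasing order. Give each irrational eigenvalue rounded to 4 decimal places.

[0, 1, 1, 1, 5]

With the vertex order [a, b, c, d, e], the degrees are [1, 1, 1, 4, 1], giving D = diag(1, 1, 1, 4, 1) and L = D - A. L is symmetric positive semidefinite, so every eigenvalue is real and nonnegative.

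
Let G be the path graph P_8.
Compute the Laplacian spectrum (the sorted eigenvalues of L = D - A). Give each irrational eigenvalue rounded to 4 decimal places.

The graph has 8 vertices and degree multiset [2, 2, 2, 2, 2, 2, 1, 1]; D is the diagonal matrix of degrees and L = D - A. Diagonalising L (or applying a numerical eigensolver to the 8x8 matrix) gives the spectrum above. The largest eigenvalue, 3.8478, is at most the vertex count 8.

[0, 0.1522, 0.5858, 1.2346, 2, 2.7654, 3.4142, 3.8478]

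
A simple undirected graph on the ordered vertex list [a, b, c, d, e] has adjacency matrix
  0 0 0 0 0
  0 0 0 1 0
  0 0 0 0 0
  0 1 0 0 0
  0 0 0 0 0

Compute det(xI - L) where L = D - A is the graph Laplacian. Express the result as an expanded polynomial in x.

Each diagonal entry of L is the vertex degree and each off-diagonal entry is -1 where an edge is present, 0 otherwise; in the order [a, b, c, d, e] the diagonal is [0, 1, 0, 1, 0]. The eigenvalues of L are [0, 0, 0, 0, 2]; the characteristic polynomial is the product of (x - lambda_i), which multiplies out to x^5 - 2x^4. Since p(0) = det(-L) = 0, x divides p(x). There are 4 zeros in the spectrum, matching the 4 components.

x^5 - 2x^4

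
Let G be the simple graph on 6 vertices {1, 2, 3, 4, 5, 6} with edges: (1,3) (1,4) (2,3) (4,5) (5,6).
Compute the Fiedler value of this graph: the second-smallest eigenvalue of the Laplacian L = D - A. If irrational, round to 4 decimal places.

0.2679

With the vertex order [1, 2, 3, 4, 5, 6], the degrees are [2, 1, 2, 2, 2, 1], giving D = diag(2, 1, 2, 2, 2, 1) and L = D - A. Computing the eigenvalues of L and sorting gives [0, 0.2679, 1, 2, 3, 3.7321]. The Fiedler value lambda_2 = 0.2679 is strictly positive, so the graph is connected.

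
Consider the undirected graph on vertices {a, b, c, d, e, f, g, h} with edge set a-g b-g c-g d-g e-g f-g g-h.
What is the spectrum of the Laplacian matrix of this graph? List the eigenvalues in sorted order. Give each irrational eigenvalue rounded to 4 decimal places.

Reading degrees in the order [a, b, c, d, e, f, g, h] gives [1, 1, 1, 1, 1, 1, 7, 1]; set D = diag(1, 1, 1, 1, 1, 1, 7, 1) and form L = D - A. Diagonalising L (or applying a numerical eigensolver to the 8x8 matrix) gives the spectrum above. The eigenvalues sum to 14, which equals trace(L) = 2|E|.

[0, 1, 1, 1, 1, 1, 1, 8]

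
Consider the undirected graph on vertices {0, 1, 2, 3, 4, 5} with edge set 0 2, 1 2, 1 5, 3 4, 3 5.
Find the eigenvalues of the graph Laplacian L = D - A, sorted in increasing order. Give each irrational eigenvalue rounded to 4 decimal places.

Reading degrees in the order [0, 1, 2, 3, 4, 5] gives [1, 2, 2, 2, 1, 2]; set D = diag(1, 2, 2, 2, 1, 2) and form L = D - A. L is symmetric positive semidefinite, so every eigenvalue is real and nonnegative. The single zero eigenvalue shows the graph is connected. The eigenvalues sum to 10, which equals trace(L) = 2|E|.

[0, 0.2679, 1, 2, 3, 3.7321]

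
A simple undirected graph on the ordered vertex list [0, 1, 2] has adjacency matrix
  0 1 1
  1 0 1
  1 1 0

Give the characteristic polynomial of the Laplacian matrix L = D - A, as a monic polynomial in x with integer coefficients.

x^3 - 6x^2 + 9x

Each diagonal entry of L is the vertex degree and each off-diagonal entry is -1 where an edge is present, 0 otherwise; in the order [0, 1, 2] the diagonal is [2, 2, 2]. L has integer entries, so p(x) = det(xI - L) has integer coefficients. Expanding the determinant yields x^3 - 6x^2 + 9x. The constant term is 0 because L is singular (the all-ones vector lies in its kernel).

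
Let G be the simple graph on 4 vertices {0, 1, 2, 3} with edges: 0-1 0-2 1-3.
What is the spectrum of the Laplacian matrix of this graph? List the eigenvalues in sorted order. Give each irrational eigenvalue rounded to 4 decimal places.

Reading degrees in the order [0, 1, 2, 3] gives [2, 2, 1, 1]; set D = diag(2, 2, 1, 1) and form L = D - A. L is symmetric positive semidefinite, so every eigenvalue is real and nonnegative. The single zero eigenvalue shows the graph is connected.

[0, 0.5858, 2, 3.4142]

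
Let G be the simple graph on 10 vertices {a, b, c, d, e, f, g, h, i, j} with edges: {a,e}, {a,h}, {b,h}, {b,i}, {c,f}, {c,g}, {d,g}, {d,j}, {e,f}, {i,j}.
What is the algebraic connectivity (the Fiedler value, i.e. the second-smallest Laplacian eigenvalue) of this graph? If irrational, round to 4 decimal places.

0.3820

Reading degrees in the order [a, b, c, d, e, f, g, h, i, j] gives [2, 2, 2, 2, 2, 2, 2, 2, 2, 2]; set D = diag(2, 2, 2, 2, 2, 2, 2, 2, 2, 2) and form L = D - A. The smallest Laplacian eigenvalue is always 0. The next one, lambda_2 = 0.3820, measures how hard the graph is to disconnect: larger values mean better connectivity.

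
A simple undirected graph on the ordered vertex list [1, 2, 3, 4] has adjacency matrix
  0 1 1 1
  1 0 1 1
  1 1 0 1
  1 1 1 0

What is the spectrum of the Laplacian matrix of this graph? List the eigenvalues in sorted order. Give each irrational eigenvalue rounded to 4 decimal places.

Reading degrees in the order [1, 2, 3, 4] gives [3, 3, 3, 3]; set D = diag(3, 3, 3, 3) and form L = D - A. Diagonalising L (or applying a numerical eigensolver to the 4x4 matrix) gives the spectrum above. The single zero eigenvalue shows the graph is connected.

[0, 4, 4, 4]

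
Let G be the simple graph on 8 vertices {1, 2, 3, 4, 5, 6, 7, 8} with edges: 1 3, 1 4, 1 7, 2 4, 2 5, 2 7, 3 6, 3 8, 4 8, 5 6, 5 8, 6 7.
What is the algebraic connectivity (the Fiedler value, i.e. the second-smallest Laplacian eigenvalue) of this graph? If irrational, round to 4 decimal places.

2

Each diagonal entry of L is the vertex degree and each off-diagonal entry is -1 where an edge is present, 0 otherwise; in the order [1, 2, 3, 4, 5, 6, 7, 8] the diagonal is [3, 3, 3, 3, 3, 3, 3, 3]. Computing the eigenvalues of L and sorting gives [0, 2, 2, 2, 4, 4, 4, 6]. The Fiedler value lambda_2 = 2 is strictly positive, so the graph is connected. The largest eigenvalue, 6, is at most the vertex count 8.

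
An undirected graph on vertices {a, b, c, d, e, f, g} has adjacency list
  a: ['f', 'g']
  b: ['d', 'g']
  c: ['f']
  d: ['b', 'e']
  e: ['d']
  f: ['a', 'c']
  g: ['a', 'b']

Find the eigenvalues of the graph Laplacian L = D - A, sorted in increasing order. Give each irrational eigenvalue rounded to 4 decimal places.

[0, 0.1981, 0.7530, 1.5550, 2.4450, 3.2470, 3.8019]

Reading degrees in the order [a, b, c, d, e, f, g] gives [2, 2, 1, 2, 1, 2, 2]; set D = diag(2, 2, 1, 2, 1, 2, 2) and form L = D - A. Since every row of L sums to 0, the all-ones vector is in the kernel and 0 is an eigenvalue. The single zero eigenvalue shows the graph is connected.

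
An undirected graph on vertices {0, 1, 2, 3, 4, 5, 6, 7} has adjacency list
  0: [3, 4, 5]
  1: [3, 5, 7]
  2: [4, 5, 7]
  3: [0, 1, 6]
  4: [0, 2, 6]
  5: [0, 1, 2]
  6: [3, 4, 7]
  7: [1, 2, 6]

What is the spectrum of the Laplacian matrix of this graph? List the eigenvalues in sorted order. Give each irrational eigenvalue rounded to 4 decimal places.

[0, 2, 2, 2, 4, 4, 4, 6]

Reading degrees in the order [0, 1, 2, 3, 4, 5, 6, 7] gives [3, 3, 3, 3, 3, 3, 3, 3]; set D = diag(3, 3, 3, 3, 3, 3, 3, 3) and form L = D - A. L is symmetric positive semidefinite, so every eigenvalue is real and nonnegative. The single zero eigenvalue shows the graph is connected. The largest eigenvalue, 6, is at most the vertex count 8.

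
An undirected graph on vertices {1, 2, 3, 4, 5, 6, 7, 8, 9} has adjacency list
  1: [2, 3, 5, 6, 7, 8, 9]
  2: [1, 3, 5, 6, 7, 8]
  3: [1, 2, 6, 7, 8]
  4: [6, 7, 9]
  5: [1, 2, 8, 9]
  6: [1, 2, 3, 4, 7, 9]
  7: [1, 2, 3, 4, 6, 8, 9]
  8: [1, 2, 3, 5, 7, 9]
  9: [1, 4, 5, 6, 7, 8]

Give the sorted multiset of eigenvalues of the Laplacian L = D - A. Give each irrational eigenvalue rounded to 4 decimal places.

[0, 2.6488, 3.9322, 6, 6.2388, 6.7351, 8, 8.1316, 8.3135]

Each diagonal entry of L is the vertex degree and each off-diagonal entry is -1 where an edge is present, 0 otherwise; in the order [1, 2, 3, 4, 5, 6, 7, 8, 9] the diagonal is [7, 6, 5, 3, 4, 6, 7, 6, 6]. Diagonalising L (or applying a numerical eigensolver to the 9x9 matrix) gives the spectrum above. The eigenvalues sum to 50, which equals trace(L) = 2|E|.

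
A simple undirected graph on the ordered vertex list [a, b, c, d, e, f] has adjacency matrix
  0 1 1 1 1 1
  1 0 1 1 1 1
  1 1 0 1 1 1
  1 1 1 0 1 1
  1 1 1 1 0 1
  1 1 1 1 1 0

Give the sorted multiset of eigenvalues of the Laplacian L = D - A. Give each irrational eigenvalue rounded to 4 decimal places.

Reading degrees in the order [a, b, c, d, e, f] gives [5, 5, 5, 5, 5, 5]; set D = diag(5, 5, 5, 5, 5, 5) and form L = D - A. L is symmetric positive semidefinite, so every eigenvalue is real and nonnegative. The single zero eigenvalue shows the graph is connected. The largest eigenvalue, 6, is at most the vertex count 6.

[0, 6, 6, 6, 6, 6]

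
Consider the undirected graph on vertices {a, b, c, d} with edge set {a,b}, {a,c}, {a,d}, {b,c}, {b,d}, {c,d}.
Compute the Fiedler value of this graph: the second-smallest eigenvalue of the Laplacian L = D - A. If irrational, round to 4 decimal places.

4

Each diagonal entry of L is the vertex degree and each off-diagonal entry is -1 where an edge is present, 0 otherwise; in the order [a, b, c, d] the diagonal is [3, 3, 3, 3]. The smallest Laplacian eigenvalue is always 0. The next one, lambda_2 = 4, measures how hard the graph is to disconnect: larger values mean better connectivity. By the matrix-tree theorem the graph has (1/4) * product of the nonzero eigenvalues = 16 spanning trees.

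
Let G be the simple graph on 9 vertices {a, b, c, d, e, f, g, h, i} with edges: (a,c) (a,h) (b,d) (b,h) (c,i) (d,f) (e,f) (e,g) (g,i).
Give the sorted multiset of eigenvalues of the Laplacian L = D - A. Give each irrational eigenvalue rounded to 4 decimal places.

Reading degrees in the order [a, b, c, d, e, f, g, h, i] gives [2, 2, 2, 2, 2, 2, 2, 2, 2]; set D = diag(2, 2, 2, 2, 2, 2, 2, 2, 2) and form L = D - A. Diagonalising L (or applying a numerical eigensolver to the 9x9 matrix) gives the spectrum above. The single zero eigenvalue shows the graph is connected.

[0, 0.4679, 0.4679, 1.6527, 1.6527, 3, 3, 3.8794, 3.8794]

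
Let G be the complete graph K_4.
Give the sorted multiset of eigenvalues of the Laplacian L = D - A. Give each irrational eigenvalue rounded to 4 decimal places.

The graph has 4 vertices and degree multiset [3, 3, 3, 3]; D is the diagonal matrix of degrees and L = D - A. Diagonalising L (or applying a numerical eigensolver to the 4x4 matrix) gives the spectrum above. The single zero eigenvalue shows the graph is connected.

[0, 4, 4, 4]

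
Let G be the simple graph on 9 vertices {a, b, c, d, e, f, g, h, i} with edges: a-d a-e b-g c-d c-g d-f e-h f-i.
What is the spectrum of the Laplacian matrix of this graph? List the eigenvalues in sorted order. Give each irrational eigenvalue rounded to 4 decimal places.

[0, 0.1981, 0.3004, 1, 1.5550, 2.2391, 3, 3.2470, 4.4605]

Each diagonal entry of L is the vertex degree and each off-diagonal entry is -1 where an edge is present, 0 otherwise; in the order [a, b, c, d, e, f, g, h, i] the diagonal is [2, 1, 2, 3, 2, 2, 2, 1, 1]. L is symmetric positive semidefinite, so every eigenvalue is real and nonnegative.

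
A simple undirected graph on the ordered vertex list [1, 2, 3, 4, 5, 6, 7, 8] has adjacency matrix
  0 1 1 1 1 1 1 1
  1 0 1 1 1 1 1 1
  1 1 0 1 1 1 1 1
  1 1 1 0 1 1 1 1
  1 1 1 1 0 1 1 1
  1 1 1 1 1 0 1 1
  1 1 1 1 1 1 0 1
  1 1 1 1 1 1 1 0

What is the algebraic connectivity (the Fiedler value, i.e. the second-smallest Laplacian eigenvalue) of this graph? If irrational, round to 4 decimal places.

8

Reading degrees in the order [1, 2, 3, 4, 5, 6, 7, 8] gives [7, 7, 7, 7, 7, 7, 7, 7]; set D = diag(7, 7, 7, 7, 7, 7, 7, 7) and form L = D - A. The smallest Laplacian eigenvalue is always 0. The next one, lambda_2 = 8, measures how hard the graph is to disconnect: larger values mean better connectivity. The eigenvalues sum to 56, which equals trace(L) = 2|E|. The largest eigenvalue, 8, is at most the vertex count 8.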